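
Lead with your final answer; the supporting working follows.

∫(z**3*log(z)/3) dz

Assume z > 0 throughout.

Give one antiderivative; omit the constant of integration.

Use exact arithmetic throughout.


The answer is z**4*log(z)/12 - z**4/48.
Step 1. Integrate ∫(z**3*log(z)/3) dz by parts with u = log(z), dv = (z**3/3) dz, so v = z**4/12 [assuming z > 0]: now z**4*log(z)/12 + ∫(-z**3/12) dz.
Step 2. Evaluate the standard form: now z**4*log(z)/12 - z**4/48.
Answer: z**4*log(z)/12 - z**4/48.


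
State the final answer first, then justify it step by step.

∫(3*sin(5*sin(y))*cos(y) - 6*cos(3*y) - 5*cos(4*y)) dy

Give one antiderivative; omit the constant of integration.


The answer is -2*sin(3*y) - 5*sin(4*y)/4 - 3*cos(5*sin(y))/5.
Step 1. Rewrite: now ∫(3*sin(5*sin(y))*cos(y)) dy + ∫(-6*cos(3*y)) dy + ∫(-5*cos(4*y)) dy.
Step 2. Evaluate the standard form: now -2*sin(3*y) + ∫(3*sin(5*sin(y))*cos(y)) dy + ∫(-5*cos(4*y)) dy.
Step 3. Substitute u = sin(y), turning ∫(3*sin(5*sin(y))*cos(y)) dy into ∫(3*sin(5*u)) du: now -2*sin(3*y) + ∫(3*sin(5*u)) du + ∫(-5*cos(4*y)) dy.
Step 4. Evaluate the standard form: now -2*sin(3*y) - 3*cos(5*u)/5 + ∫(-5*cos(4*y)) dy.
Step 5. Substitute back u = sin(y): now -2*sin(3*y) - 3*cos(5*sin(y))/5 + ∫(-5*cos(4*y)) dy.
Step 6. Evaluate the standard form: now -2*sin(3*y) - 5*sin(4*y)/4 - 3*cos(5*sin(y))/5.
Answer: -2*sin(3*y) - 5*sin(4*y)/4 - 3*cos(5*sin(y))/5.


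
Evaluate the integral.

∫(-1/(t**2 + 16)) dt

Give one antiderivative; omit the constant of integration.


Answer: -atan(t/4)/4.


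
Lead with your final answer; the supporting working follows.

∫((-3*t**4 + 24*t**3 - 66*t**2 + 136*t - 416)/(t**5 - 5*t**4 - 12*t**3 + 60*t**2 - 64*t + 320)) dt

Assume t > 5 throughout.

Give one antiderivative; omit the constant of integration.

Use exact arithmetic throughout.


The answer is -log(t - 5) + log(t - 4) - 3*log(t + 4) - atan(t/2).
Step 1. Decompose ∫((-3*t**4 + 24*t**3 - 66*t**2 + 136*t - 416)/(t**5 - 5*t**4 - 12*t**3 + 60*t**2 - 64*t + 320)) dt by partial fractions, (-3*t**4 + 24*t**3 - 66*t**2 + 136*t - 416)/(t**5 - 5*t**4 - 12*t**3 + 60*t**2 - 64*t + 320) = -2/(t**2 + 4) - 3/(t + 4) + 1/(t - 4) - 1/(t - 5): now ∫(-1/(t - 5)) dt + ∫(1/(t - 4)) dt + ∫(-3/(t + 4)) dt + ∫(-2/(t**2 + 4)) dt.
Step 2. Evaluate the standard form [assuming t > -4]: now -3*log(t + 4) + ∫(-1/(t - 5)) dt + ∫(1/(t - 4)) dt + ∫(-2/(t**2 + 4)) dt.
Step 3. Evaluate the standard form [assuming t > 4]: now log(t - 4) - 3*log(t + 4) + ∫(-1/(t - 5)) dt + ∫(-2/(t**2 + 4)) dt.
Step 4. Evaluate the standard form [assuming t > 5]: now -log(t - 5) + log(t - 4) - 3*log(t + 4) + ∫(-2/(t**2 + 4)) dt.
Step 5. Evaluate the standard form: now -log(t - 5) + log(t - 4) - 3*log(t + 4) - atan(t/2).
Answer: -log(t - 5) + log(t - 4) - 3*log(t + 4) - atan(t/2).


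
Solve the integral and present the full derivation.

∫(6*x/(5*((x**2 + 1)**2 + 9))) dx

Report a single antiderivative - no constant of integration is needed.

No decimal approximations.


Step 1. Substitute u = x**2 + 1, turning ∫(6*x/(5*((x**2 + 1)**2 + 9))) dx into ∫(3/(5*(u**2 + 9))) du: now ∫(3/(5*(u**2 + 9))) du.
Step 2. Evaluate the standard form: now atan(u/3)/5.
Step 3. Substitute back u = x**2 + 1: now atan(x**2/3 + 1/3)/5.
Answer: atan(x**2/3 + 1/3)/5.


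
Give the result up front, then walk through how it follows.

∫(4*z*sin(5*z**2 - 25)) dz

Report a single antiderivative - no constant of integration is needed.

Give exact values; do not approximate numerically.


The answer is -2*cos(5*z**2 - 25)/5.
Step 1. Substitute u = z**2 - 5, turning ∫(4*z*sin(5*z**2 - 25)) dz into ∫(2*sin(5*u)) du: now ∫(2*sin(5*u)) du.
Step 2. Evaluate the standard form: now -2*cos(5*u)/5.
Step 3. Substitute back u = z**2 - 5: now -2*cos(5*z**2 - 25)/5.
Answer: -2*cos(5*z**2 - 25)/5.


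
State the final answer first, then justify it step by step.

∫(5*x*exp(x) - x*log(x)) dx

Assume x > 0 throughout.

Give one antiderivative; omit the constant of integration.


The answer is -x**2*log(x)/2 + x**2/4 + 5*x*exp(x) - 5*exp(x).
Step 1. Rewrite: now ∫(5*x*exp(x)) dx + ∫(-x*log(x)) dx.
Step 2. Integrate ∫(-x*log(x)) dx by parts with u = log(x), dv = (-x) dx, so v = -x**2/2 [assuming x > 0]: now -x**2*log(x)/2 + ∫(x/2) dx + ∫(5*x*exp(x)) dx.
Step 3. Evaluate the standard form: now -x**2*log(x)/2 + x**2/4 + ∫(5*x*exp(x)) dx.
Step 4. Integrate ∫(5*x*exp(x)) dx by parts with u = x, dv = (5*exp(x)) dx, so v = 5*exp(x): now -x**2*log(x)/2 + x**2/4 + 5*x*exp(x) + ∫(-5*exp(x)) dx.
Step 5. Evaluate the standard form: now -x**2*log(x)/2 + x**2/4 + 5*x*exp(x) - 5*exp(x).
Answer: -x**2*log(x)/2 + x**2/4 + 5*x*exp(x) - 5*exp(x).


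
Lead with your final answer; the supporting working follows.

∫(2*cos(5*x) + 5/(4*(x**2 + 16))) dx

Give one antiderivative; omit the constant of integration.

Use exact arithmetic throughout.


The answer is 2*sin(5*x)/5 + 5*atan(x/4)/16.
Step 1. Rewrite: now ∫(5/(4*(x**2 + 16))) dx + ∫(2*cos(5*x)) dx.
Step 2. Evaluate the standard form: now 2*sin(5*x)/5 + ∫(5/(4*(x**2 + 16))) dx.
Step 3. Evaluate the standard form: now 2*sin(5*x)/5 + 5*atan(x/4)/16.
Answer: 2*sin(5*x)/5 + 5*atan(x/4)/16.


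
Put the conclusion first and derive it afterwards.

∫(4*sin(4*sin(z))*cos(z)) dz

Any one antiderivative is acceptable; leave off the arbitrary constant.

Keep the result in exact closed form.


The answer is -cos(4*sin(z)).
Step 1. Substitute u = sin(z), turning ∫(4*sin(4*sin(z))*cos(z)) dz into ∫(4*sin(4*u)) du: now ∫(4*sin(4*u)) du.
Step 2. Evaluate the standard form: now -cos(4*u).
Step 3. Substitute back u = sin(z): now -cos(4*sin(z)).
Answer: -cos(4*sin(z)).


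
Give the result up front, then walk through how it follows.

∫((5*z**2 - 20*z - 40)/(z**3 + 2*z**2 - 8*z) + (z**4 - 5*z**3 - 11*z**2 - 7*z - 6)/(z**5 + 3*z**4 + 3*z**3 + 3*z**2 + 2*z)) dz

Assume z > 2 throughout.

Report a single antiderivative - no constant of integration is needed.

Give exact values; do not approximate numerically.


The answer is 2*log(z) - 5*log(z - 2) + 2*log(z + 1) + 2*log(z + 2) + 5*log(z + 4) - 2*atan(z).
Step 1. Rewrite: now ∫((5*z**2 - 20*z - 40)/(z**3 + 2*z**2 - 8*z)) dz + ∫((z**4 - 5*z**3 - 11*z**2 - 7*z - 6)/(z**5 + 3*z**4 + 3*z**3 + 3*z**2 + 2*z)) dz.
Step 2. Decompose ∫((5*z**2 - 20*z - 40)/(z**3 + 2*z**2 - 8*z)) dz by partial fractions, (5*z**2 - 20*z - 40)/(z**3 + 2*z**2 - 8*z) = 5/(z + 4) - 5/(z - 2) + 5/z: now ∫(5/z) dz + ∫((z**4 - 5*z**3 - 11*z**2 - 7*z - 6)/(z**5 + 3*z**4 + 3*z**3 + 3*z**2 + 2*z)) dz + ∫(-5/(z - 2)) dz + ∫(5/(z + 4)) dz.
Step 3. Evaluate the standard form [assuming z > 0]: now 5*log(z) + ∫((z**4 - 5*z**3 - 11*z**2 - 7*z - 6)/(z**5 + 3*z**4 + 3*z**3 + 3*z**2 + 2*z)) dz + ∫(-5/(z - 2)) dz + ∫(5/(z + 4)) dz.
Step 4. Evaluate the standard form [assuming z > 2]: now 5*log(z) - 5*log(z - 2) + ∫((z**4 - 5*z**3 - 11*z**2 - 7*z - 6)/(z**5 + 3*z**4 + 3*z**3 + 3*z**2 + 2*z)) dz + ∫(5/(z + 4)) dz.
Step 5. Evaluate the standard form [assuming z > -4]: now 5*log(z) - 5*log(z - 2) + 5*log(z + 4) + ∫((z**4 - 5*z**3 - 11*z**2 - 7*z - 6)/(z**5 + 3*z**4 + 3*z**3 + 3*z**2 + 2*z)) dz.
Step 6. Decompose ∫((z**4 - 5*z**3 - 11*z**2 - 7*z - 6)/(z**5 + 3*z**4 + 3*z**3 + 3*z**2 + 2*z)) dz by partial fractions, (z**4 - 5*z**3 - 11*z**2 - 7*z - 6)/(z**5 + 3*z**4 + 3*z**3 + 3*z**2 + 2*z) = -2/(z**2 + 1) + 2/(z + 2) + 2/(z + 1) - 3/z: now 5*log(z) - 5*log(z - 2) + 5*log(z + 4) + ∫(-3/z) dz + ∫(2/(z + 1)) dz + ∫(2/(z + 2)) dz + ∫(-2/(z**2 + 1)) dz.
Step 7. Evaluate the standard form [assuming z > 0]: now 2*log(z) - 5*log(z - 2) + 5*log(z + 4) + ∫(2/(z + 1)) dz + ∫(2/(z + 2)) dz + ∫(-2/(z**2 + 1)) dz.
Step 8. Evaluate the standard form [assuming z > -1]: now 2*log(z) - 5*log(z - 2) + 2*log(z + 1) + 5*log(z + 4) + ∫(2/(z + 2)) dz + ∫(-2/(z**2 + 1)) dz.
Step 9. Evaluate the standard form [assuming z > -2]: now 2*log(z) - 5*log(z - 2) + 2*log(z + 1) + 2*log(z + 2) + 5*log(z + 4) + ∫(-2/(z**2 + 1)) dz.
Step 10. Evaluate the standard form: now 2*log(z) - 5*log(z - 2) + 2*log(z + 1) + 2*log(z + 2) + 5*log(z + 4) - 2*atan(z).
Answer: 2*log(z) - 5*log(z - 2) + 2*log(z + 1) + 2*log(z + 2) + 5*log(z + 4) - 2*atan(z).


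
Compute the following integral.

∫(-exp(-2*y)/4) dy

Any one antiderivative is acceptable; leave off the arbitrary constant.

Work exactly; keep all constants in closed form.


Answer: exp(-2*y)/8.


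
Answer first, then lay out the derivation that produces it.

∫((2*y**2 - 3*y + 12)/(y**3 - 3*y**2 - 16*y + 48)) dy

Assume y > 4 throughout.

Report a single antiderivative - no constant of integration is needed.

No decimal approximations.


The answer is 4*log(y - 4) - 3*log(y - 3) + log(y + 4).
Step 1. Decompose ∫((2*y**2 - 3*y + 12)/(y**3 - 3*y**2 - 16*y + 48)) dy by partial fractions, (2*y**2 - 3*y + 12)/(y**3 - 3*y**2 - 16*y + 48) = 1/(y + 4) - 3/(y - 3) + 4/(y - 4): now ∫(4/(y - 4)) dy + ∫(-3/(y - 3)) dy + ∫(1/(y + 4)) dy.
Step 2. Evaluate the standard form [assuming y > 3]: now -3*log(y - 3) + ∫(4/(y - 4)) dy + ∫(1/(y + 4)) dy.
Step 3. Evaluate the standard form [assuming y > -4]: now -3*log(y - 3) + log(y + 4) + ∫(4/(y - 4)) dy.
Step 4. Evaluate the standard form [assuming y > 4]: now 4*log(y - 4) - 3*log(y - 3) + log(y + 4).
Answer: 4*log(y - 4) - 3*log(y - 3) + log(y + 4).


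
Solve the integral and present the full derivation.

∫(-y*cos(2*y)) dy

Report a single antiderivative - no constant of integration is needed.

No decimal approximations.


Step 1. Integrate ∫(-y*cos(2*y)) dy by parts with u = y, dv = (-cos(2*y)) dy, so v = -sin(2*y)/2: now -y*sin(2*y)/2 + ∫(sin(2*y)/2) dy.
Step 2. Evaluate the standard form: now -y*sin(2*y)/2 - cos(2*y)/4.
Answer: -y*sin(2*y)/2 - cos(2*y)/4.


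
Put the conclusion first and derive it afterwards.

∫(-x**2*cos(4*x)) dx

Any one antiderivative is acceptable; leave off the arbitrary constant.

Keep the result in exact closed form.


The answer is -x**2*sin(4*x)/4 - x*cos(4*x)/8 + sin(4*x)/32.
Step 1. Integrate ∫(-x**2*cos(4*x)) dx by parts with u = x**2, dv = (-cos(4*x)) dx, so v = -sin(4*x)/4: now -x**2*sin(4*x)/4 + ∫(x*sin(4*x)/2) dx.
Step 2. Integrate ∫(x*sin(4*x)/2) dx by parts with u = x, dv = (sin(4*x)/2) dx, so v = -cos(4*x)/8: now -x**2*sin(4*x)/4 - x*cos(4*x)/8 + ∫(cos(4*x)/8) dx.
Step 3. Evaluate the standard form: now -x**2*sin(4*x)/4 - x*cos(4*x)/8 + sin(4*x)/32.
Answer: -x**2*sin(4*x)/4 - x*cos(4*x)/8 + sin(4*x)/32.


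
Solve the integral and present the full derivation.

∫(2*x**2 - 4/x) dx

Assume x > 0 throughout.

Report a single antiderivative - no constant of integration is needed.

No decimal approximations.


Step 1. Rewrite: now ∫(-4/x) dx + ∫(2*x**2) dx.
Step 2. Evaluate the standard form [assuming x > 0]: now -4*log(x) + ∫(2*x**2) dx.
Step 3. Evaluate the standard form: now 2*x**3/3 - 4*log(x).
Answer: 2*x**3/3 - 4*log(x).


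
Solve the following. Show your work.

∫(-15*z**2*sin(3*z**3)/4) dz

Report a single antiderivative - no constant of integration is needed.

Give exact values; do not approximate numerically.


Step 1. Substitute u = z**3, turning ∫(-15*z**2*sin(3*z**3)/4) dz into ∫(-5*sin(3*u)/4) du: now ∫(-5*sin(3*u)/4) du.
Step 2. Evaluate the standard form: now 5*cos(3*u)/12.
Step 3. Substitute back u = z**3: now 5*cos(3*z**3)/12.
Answer: 5*cos(3*z**3)/12.


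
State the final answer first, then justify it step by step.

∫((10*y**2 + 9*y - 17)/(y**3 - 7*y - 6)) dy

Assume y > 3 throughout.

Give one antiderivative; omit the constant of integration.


The answer is 5*log(y - 3) + 4*log(y + 1) + log(y + 2).
Step 1. Decompose ∫((10*y**2 + 9*y - 17)/(y**3 - 7*y - 6)) dy by partial fractions, (10*y**2 + 9*y - 17)/(y**3 - 7*y - 6) = 1/(y + 2) + 4/(y + 1) + 5/(y - 3): now ∫(5/(y - 3)) dy + ∫(4/(y + 1)) dy + ∫(1/(y + 2)) dy.
Step 2. Evaluate the standard form [assuming y > -2]: now log(y + 2) + ∫(5/(y - 3)) dy + ∫(4/(y + 1)) dy.
Step 3. Evaluate the standard form [assuming y > -1]: now 4*log(y + 1) + log(y + 2) + ∫(5/(y - 3)) dy.
Step 4. Evaluate the standard form [assuming y > 3]: now 5*log(y - 3) + 4*log(y + 1) + log(y + 2).
Answer: 5*log(y - 3) + 4*log(y + 1) + log(y + 2).


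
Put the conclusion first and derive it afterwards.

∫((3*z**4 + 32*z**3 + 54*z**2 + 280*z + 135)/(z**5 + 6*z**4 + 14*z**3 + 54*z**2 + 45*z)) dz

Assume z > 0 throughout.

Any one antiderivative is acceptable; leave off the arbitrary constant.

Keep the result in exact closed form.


The answer is 3*log(z) + 3*log(z + 1) - 3*log(z + 5) + 2*atan(z/3)/3.
Step 1. Decompose ∫((3*z**4 + 32*z**3 + 54*z**2 + 280*z + 135)/(z**5 + 6*z**4 + 14*z**3 + 54*z**2 + 45*z)) dz by partial fractions, (3*z**4 + 32*z**3 + 54*z**2 + 280*z + 135)/(z**5 + 6*z**4 + 14*z**3 + 54*z**2 + 45*z) = 2/(z**2 + 9) - 3/(z + 5) + 3/(z + 1) + 3/z: now ∫(3/z) dz + ∫(3/(z + 1)) dz + ∫(-3/(z + 5)) dz + ∫(2/(z**2 + 9)) dz.
Step 2. Evaluate the standard form [assuming z > -1]: now 3*log(z + 1) + ∫(3/z) dz + ∫(-3/(z + 5)) dz + ∫(2/(z**2 + 9)) dz.
Step 3. Evaluate the standard form [assuming z > -5]: now 3*log(z + 1) - 3*log(z + 5) + ∫(3/z) dz + ∫(2/(z**2 + 9)) dz.
Step 4. Evaluate the standard form [assuming z > 0]: now 3*log(z) + 3*log(z + 1) - 3*log(z + 5) + ∫(2/(z**2 + 9)) dz.
Step 5. Evaluate the standard form: now 3*log(z) + 3*log(z + 1) - 3*log(z + 5) + 2*atan(z/3)/3.
Answer: 3*log(z) + 3*log(z + 1) - 3*log(z + 5) + 2*atan(z/3)/3.


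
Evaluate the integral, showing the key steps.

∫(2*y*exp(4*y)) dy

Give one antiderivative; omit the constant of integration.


Step 1. Integrate ∫(2*y*exp(4*y)) dy by parts with u = y, dv = (2*exp(4*y)) dy, so v = exp(4*y)/2: now y*exp(4*y)/2 + ∫(-exp(4*y)/2) dy.
Step 2. Evaluate the standard form: now y*exp(4*y)/2 - exp(4*y)/8.
Answer: y*exp(4*y)/2 - exp(4*y)/8.


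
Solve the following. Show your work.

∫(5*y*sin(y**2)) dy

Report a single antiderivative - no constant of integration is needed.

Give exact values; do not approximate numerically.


Step 1. Substitute u = y**2, turning ∫(5*y*sin(y**2)) dy into ∫(5*sin(u)/2) du: now ∫(5*sin(u)/2) du.
Step 2. Evaluate the standard form: now -5*cos(u)/2.
Step 3. Substitute back u = y**2: now -5*cos(y**2)/2.
Answer: -5*cos(y**2)/2.


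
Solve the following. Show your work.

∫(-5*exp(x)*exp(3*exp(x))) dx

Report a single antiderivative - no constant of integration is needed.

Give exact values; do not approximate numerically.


Step 1. Substitute u = exp(x), turning ∫(-5*exp(x)*exp(3*exp(x))) dx into ∫(-5*exp(3*u)) du: now ∫(-5*exp(3*u)) du.
Step 2. Evaluate the standard form: now -5*exp(3*u)/3.
Step 3. Substitute back u = exp(x): now -5*exp(3*exp(x))/3.
Answer: -5*exp(3*exp(x))/3.


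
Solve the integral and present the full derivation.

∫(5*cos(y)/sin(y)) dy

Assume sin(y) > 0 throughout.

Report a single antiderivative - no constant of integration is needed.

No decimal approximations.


Step 1. Substitute u = sin(y), turning ∫(5*cos(y)/sin(y)) dy into ∫(5/u) du: now ∫(5/u) du.
Step 2. Evaluate the standard form [assuming u > 0]: now 5*log(u).
Step 3. Substitute back u = sin(y): now 5*log(sin(y)).
Answer: 5*log(sin(y)).


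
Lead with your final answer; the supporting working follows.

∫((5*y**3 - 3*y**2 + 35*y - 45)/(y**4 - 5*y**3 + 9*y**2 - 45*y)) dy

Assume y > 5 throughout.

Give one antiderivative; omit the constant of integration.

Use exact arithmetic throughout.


The answer is log(y) + 4*log(y - 5) + 2*atan(y/3)/3.
Step 1. Decompose ∫((5*y**3 - 3*y**2 + 35*y - 45)/(y**4 - 5*y**3 + 9*y**2 - 45*y)) dy by partial fractions, (5*y**3 - 3*y**2 + 35*y - 45)/(y**4 - 5*y**3 + 9*y**2 - 45*y) = 2/(y**2 + 9) + 4/(y - 5) + 1/y: now ∫(1/y) dy + ∫(4/(y - 5)) dy + ∫(2/(y**2 + 9)) dy.
Step 2. Evaluate the standard form [assuming y > 5]: now 4*log(y - 5) + ∫(1/y) dy + ∫(2/(y**2 + 9)) dy.
Step 3. Evaluate the standard form [assuming y > 0]: now log(y) + 4*log(y - 5) + ∫(2/(y**2 + 9)) dy.
Step 4. Evaluate the standard form: now log(y) + 4*log(y - 5) + 2*atan(y/3)/3.
Answer: log(y) + 4*log(y - 5) + 2*atan(y/3)/3.


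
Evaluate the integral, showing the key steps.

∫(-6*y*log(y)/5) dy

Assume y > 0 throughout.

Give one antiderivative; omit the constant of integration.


Step 1. Integrate ∫(-6*y*log(y)/5) dy by parts with u = log(y), dv = (-6*y/5) dy, so v = -3*y**2/5 [assuming y > 0]: now -3*y**2*log(y)/5 + ∫(3*y/5) dy.
Step 2. Evaluate the standard form: now -3*y**2*log(y)/5 + 3*y**2/10.
Answer: -3*y**2*log(y)/5 + 3*y**2/10.


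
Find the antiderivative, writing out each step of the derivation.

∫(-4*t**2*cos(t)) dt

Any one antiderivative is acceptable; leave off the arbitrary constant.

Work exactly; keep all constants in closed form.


Step 1. Integrate ∫(-4*t**2*cos(t)) dt by parts with u = t**2, dv = (-4*cos(t)) dt, so v = -4*sin(t): now -4*t**2*sin(t) + ∫(8*t*sin(t)) dt.
Step 2. Integrate ∫(8*t*sin(t)) dt by parts with u = t, dv = (8*sin(t)) dt, so v = -8*cos(t): now -4*t**2*sin(t) - 8*t*cos(t) + ∫(8*cos(t)) dt.
Step 3. Evaluate the standard form: now -4*t**2*sin(t) - 8*t*cos(t) + 8*sin(t).
Answer: -4*t**2*sin(t) - 8*t*cos(t) + 8*sin(t).


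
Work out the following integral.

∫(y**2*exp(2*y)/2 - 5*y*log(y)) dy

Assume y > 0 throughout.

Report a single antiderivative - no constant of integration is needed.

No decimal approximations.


Answer: y**2*exp(2*y)/4 - 5*y**2*log(y)/2 + 5*y**2/4 - y*exp(2*y)/4 + exp(2*y)/8.


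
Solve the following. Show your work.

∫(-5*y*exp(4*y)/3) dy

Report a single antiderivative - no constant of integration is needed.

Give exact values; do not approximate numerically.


Step 1. Integrate ∫(-5*y*exp(4*y)/3) dy by parts with u = y, dv = (-5*exp(4*y)/3) dy, so v = -5*exp(4*y)/12: now -5*y*exp(4*y)/12 + ∫(5*exp(4*y)/12) dy.
Step 2. Evaluate the standard form: now -5*y*exp(4*y)/12 + 5*exp(4*y)/48.
Answer: -5*y*exp(4*y)/12 + 5*exp(4*y)/48.


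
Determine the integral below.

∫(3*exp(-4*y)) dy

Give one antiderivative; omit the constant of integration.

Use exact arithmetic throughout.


Answer: -3*exp(-4*y)/4.


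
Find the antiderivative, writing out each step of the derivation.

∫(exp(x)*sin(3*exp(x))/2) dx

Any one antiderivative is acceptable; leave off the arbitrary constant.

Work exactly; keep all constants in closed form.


Step 1. Substitute u = exp(x), turning ∫(exp(x)*sin(3*exp(x))/2) dx into ∫(sin(3*u)/2) du: now ∫(sin(3*u)/2) du.
Step 2. Evaluate the standard form: now -cos(3*u)/6.
Step 3. Substitute back u = exp(x): now -cos(3*exp(x))/6.
Answer: -cos(3*exp(x))/6.


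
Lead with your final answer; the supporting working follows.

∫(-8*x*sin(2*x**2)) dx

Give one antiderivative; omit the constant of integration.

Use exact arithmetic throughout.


The answer is 2*cos(2*x**2).
Step 1. Substitute u = x**2, turning ∫(-8*x*sin(2*x**2)) dx into ∫(-4*sin(2*u)) du: now ∫(-4*sin(2*u)) du.
Step 2. Evaluate the standard form: now 2*cos(2*u).
Step 3. Substitute back u = x**2: now 2*cos(2*x**2).
Answer: 2*cos(2*x**2).


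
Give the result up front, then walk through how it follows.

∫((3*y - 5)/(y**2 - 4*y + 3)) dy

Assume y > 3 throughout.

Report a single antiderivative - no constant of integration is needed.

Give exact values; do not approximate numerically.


The answer is 2*log(y - 3) + log(y - 1).
Step 1. Decompose ∫((3*y - 5)/(y**2 - 4*y + 3)) dy by partial fractions, (3*y - 5)/(y**2 - 4*y + 3) = 1/(y - 1) + 2/(y - 3): now ∫(2/(y - 3)) dy + ∫(1/(y - 1)) dy.
Step 2. Evaluate the standard form [assuming y > 3]: now 2*log(y - 3) + ∫(1/(y - 1)) dy.
Step 3. Evaluate the standard form [assuming y > 1]: now 2*log(y - 3) + log(y - 1).
Answer: 2*log(y - 3) + log(y - 1).


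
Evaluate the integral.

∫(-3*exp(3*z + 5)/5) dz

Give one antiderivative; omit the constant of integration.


Answer: -exp(3*z + 5)/5.


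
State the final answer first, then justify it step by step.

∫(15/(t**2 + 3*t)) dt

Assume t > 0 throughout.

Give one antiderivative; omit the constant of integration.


The answer is 5*log(t) - 5*log(t + 3).
Step 1. Decompose ∫(15/(t**2 + 3*t)) dt by partial fractions, 15/(t**2 + 3*t) = -5/(t + 3) + 5/t: now ∫(5/t) dt + ∫(-5/(t + 3)) dt.
Step 2. Evaluate the standard form [assuming t > -3]: now -5*log(t + 3) + ∫(5/t) dt.
Step 3. Evaluate the standard form [assuming t > 0]: now 5*log(t) - 5*log(t + 3).
Answer: 5*log(t) - 5*log(t + 3).


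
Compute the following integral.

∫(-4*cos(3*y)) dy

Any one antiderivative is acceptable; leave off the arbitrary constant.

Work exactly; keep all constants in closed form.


Answer: -4*sin(3*y)/3.


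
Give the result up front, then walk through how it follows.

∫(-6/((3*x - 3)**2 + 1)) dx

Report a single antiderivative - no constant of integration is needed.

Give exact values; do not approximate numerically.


The answer is -2*atan(3*x - 3).
Step 1. Substitute u = 3*x - 3, turning ∫(-6/((3*x - 3)**2 + 1)) dx into ∫(-2/(u**2 + 1)) du: now ∫(-2/(u**2 + 1)) du.
Step 2. Evaluate the standard form: now -2*atan(u).
Step 3. Substitute back u = 3*x - 3: now -2*atan(3*x - 3).
Answer: -2*atan(3*x - 3).


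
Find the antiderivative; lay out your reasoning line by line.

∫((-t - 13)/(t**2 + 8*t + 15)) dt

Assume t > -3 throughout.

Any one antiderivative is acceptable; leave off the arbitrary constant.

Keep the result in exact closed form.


Step 1. Decompose ∫((-t - 13)/(t**2 + 8*t + 15)) dt by partial fractions, (-t - 13)/(t**2 + 8*t + 15) = 4/(t + 5) - 5/(t + 3): now ∫(-5/(t + 3)) dt + ∫(4/(t + 5)) dt.
Step 2. Evaluate the standard form [assuming t > -5]: now 4*log(t + 5) + ∫(-5/(t + 3)) dt.
Step 3. Evaluate the standard form [assuming t > -3]: now -5*log(t + 3) + 4*log(t + 5).
Answer: -5*log(t + 3) + 4*log(t + 5).


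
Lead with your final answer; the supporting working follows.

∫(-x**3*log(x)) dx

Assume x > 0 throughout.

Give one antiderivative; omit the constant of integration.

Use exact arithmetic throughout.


The answer is -x**4*log(x)/4 + x**4/16.
Step 1. Integrate ∫(-x**3*log(x)) dx by parts with u = log(x), dv = (-x**3) dx, so v = -x**4/4 [assuming x > 0]: now -x**4*log(x)/4 + ∫(x**3/4) dx.
Step 2. Evaluate the standard form: now -x**4*log(x)/4 + x**4/16.
Answer: -x**4*log(x)/4 + x**4/16.


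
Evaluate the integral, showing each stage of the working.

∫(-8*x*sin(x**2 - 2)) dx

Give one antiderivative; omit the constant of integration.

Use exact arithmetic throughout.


Step 1. Substitute u = x**2 - 2, turning ∫(-8*x*sin(x**2 - 2)) dx into ∫(-4*sin(u)) du: now ∫(-4*sin(u)) du.
Step 2. Evaluate the standard form: now 4*cos(u).
Step 3. Substitute back u = x**2 - 2: now 4*cos(x**2 - 2).
Answer: 4*cos(x**2 - 2).


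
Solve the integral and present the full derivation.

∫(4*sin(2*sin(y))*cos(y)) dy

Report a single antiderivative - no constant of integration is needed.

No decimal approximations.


Step 1. Substitute u = sin(y), turning ∫(4*sin(2*sin(y))*cos(y)) dy into ∫(4*sin(2*u)) du: now ∫(4*sin(2*u)) du.
Step 2. Evaluate the standard form: now -2*cos(2*u).
Step 3. Substitute back u = sin(y): now -2*cos(2*sin(y)).
Answer: -2*cos(2*sin(y)).


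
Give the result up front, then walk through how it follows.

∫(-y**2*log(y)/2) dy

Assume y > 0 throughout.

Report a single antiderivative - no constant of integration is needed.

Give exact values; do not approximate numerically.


The answer is -y**3*log(y)/6 + y**3/18.
Step 1. Integrate ∫(-y**2*log(y)/2) dy by parts with u = log(y), dv = (-y**2/2) dy, so v = -y**3/6 [assuming y > 0]: now -y**3*log(y)/6 + ∫(y**2/6) dy.
Step 2. Evaluate the standard form: now -y**3*log(y)/6 + y**3/18.
Answer: -y**3*log(y)/6 + y**3/18.


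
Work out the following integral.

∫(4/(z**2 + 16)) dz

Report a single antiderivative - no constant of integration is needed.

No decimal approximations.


Answer: atan(z/4).


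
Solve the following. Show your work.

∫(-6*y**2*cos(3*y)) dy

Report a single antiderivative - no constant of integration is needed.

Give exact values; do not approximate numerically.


Step 1. Integrate ∫(-6*y**2*cos(3*y)) dy by parts with u = y**2, dv = (-6*cos(3*y)) dy, so v = -2*sin(3*y): now -2*y**2*sin(3*y) + ∫(4*y*sin(3*y)) dy.
Step 2. Integrate ∫(4*y*sin(3*y)) dy by parts with u = y, dv = (4*sin(3*y)) dy, so v = -4*cos(3*y)/3: now -2*y**2*sin(3*y) - 4*y*cos(3*y)/3 + ∫(4*cos(3*y)/3) dy.
Step 3. Evaluate the standard form: now -2*y**2*sin(3*y) - 4*y*cos(3*y)/3 + 4*sin(3*y)/9.
Answer: -2*y**2*sin(3*y) - 4*y*cos(3*y)/3 + 4*sin(3*y)/9.


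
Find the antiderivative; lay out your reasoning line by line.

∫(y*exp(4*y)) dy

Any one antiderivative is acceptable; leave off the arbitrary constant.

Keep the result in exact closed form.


Step 1. Integrate ∫(y*exp(4*y)) dy by parts with u = y, dv = (exp(4*y)) dy, so v = exp(4*y)/4: now y*exp(4*y)/4 + ∫(-exp(4*y)/4) dy.
Step 2. Evaluate the standard form: now y*exp(4*y)/4 - exp(4*y)/16.
Answer: y*exp(4*y)/4 - exp(4*y)/16.


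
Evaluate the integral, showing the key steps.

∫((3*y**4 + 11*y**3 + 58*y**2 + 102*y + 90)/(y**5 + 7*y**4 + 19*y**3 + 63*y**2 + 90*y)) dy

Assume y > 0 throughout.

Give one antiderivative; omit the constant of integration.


Step 1. Decompose ∫((3*y**4 + 11*y**3 + 58*y**2 + 102*y + 90)/(y**5 + 7*y**4 + 19*y**3 + 63*y**2 + 90*y)) dy by partial fractions, (3*y**4 + 11*y**3 + 58*y**2 + 102*y + 90)/(y**5 + 7*y**4 + 19*y**3 + 63*y**2 + 90*y) = 3/(y**2 + 9) + 3/(y + 5) - 1/(y + 2) + 1/y: now ∫(1/y) dy + ∫(-1/(y + 2)) dy + ∫(3/(y + 5)) dy + ∫(3/(y**2 + 9)) dy.
Step 2. Evaluate the standard form [assuming y > -5]: now 3*log(y + 5) + ∫(1/y) dy + ∫(-1/(y + 2)) dy + ∫(3/(y**2 + 9)) dy.
Step 3. Evaluate the standard form [assuming y > 0]: now log(y) + 3*log(y + 5) + ∫(-1/(y + 2)) dy + ∫(3/(y**2 + 9)) dy.
Step 4. Evaluate the standard form [assuming y > -2]: now log(y) - log(y + 2) + 3*log(y + 5) + ∫(3/(y**2 + 9)) dy.
Step 5. Evaluate the standard form: now log(y) - log(y + 2) + 3*log(y + 5) + atan(y/3).
Answer: log(y) - log(y + 2) + 3*log(y + 5) + atan(y/3).


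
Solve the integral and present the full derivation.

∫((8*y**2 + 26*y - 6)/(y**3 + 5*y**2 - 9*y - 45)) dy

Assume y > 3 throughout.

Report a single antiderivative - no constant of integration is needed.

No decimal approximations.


Step 1. Decompose ∫((8*y**2 + 26*y - 6)/(y**3 + 5*y**2 - 9*y - 45)) dy by partial fractions, (8*y**2 + 26*y - 6)/(y**3 + 5*y**2 - 9*y - 45) = 4/(y + 5) + 1/(y + 3) + 3/(y - 3): now ∫(3/(y - 3)) dy + ∫(1/(y + 3)) dy + ∫(4/(y + 5)) dy.
Step 2. Evaluate the standard form [assuming y > 3]: now 3*log(y - 3) + ∫(1/(y + 3)) dy + ∫(4/(y + 5)) dy.
Step 3. Evaluate the standard form [assuming y > -3]: now 3*log(y - 3) + log(y + 3) + ∫(4/(y + 5)) dy.
Step 4. Evaluate the standard form [assuming y > -5]: now 3*log(y - 3) + log(y + 3) + 4*log(y + 5).
Answer: 3*log(y - 3) + log(y + 3) + 4*log(y + 5).


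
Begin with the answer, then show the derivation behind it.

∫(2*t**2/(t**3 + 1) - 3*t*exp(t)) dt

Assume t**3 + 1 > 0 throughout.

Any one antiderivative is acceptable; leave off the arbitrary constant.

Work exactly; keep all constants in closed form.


The answer is -3*t*exp(t) + 3*exp(t) + 2*log(t**3 + 1)/3.
Step 1. Rewrite: now ∫(-3*t*exp(t)) dt + ∫(2*t**2/(t**3 + 1)) dt.
Step 2. Substitute u = t**3 + 1, turning ∫(2*t**2/(t**3 + 1)) dt into ∫(2/(3*u)) du: now ∫(2/(3*u)) du + ∫(-3*t*exp(t)) dt.
Step 3. Evaluate the standard form [assuming u > 0]: now 2*log(u)/3 + ∫(-3*t*exp(t)) dt.
Step 4. Substitute back u = t**3 + 1: now 2*log(t**3 + 1)/3 + ∫(-3*t*exp(t)) dt.
Step 5. Integrate ∫(-3*t*exp(t)) dt by parts with u = t, dv = (-3*exp(t)) dt, so v = -3*exp(t): now -3*t*exp(t) + 2*log(t**3 + 1)/3 + ∫(3*exp(t)) dt.
Step 6. Evaluate the standard form: now -3*t*exp(t) + 3*exp(t) + 2*log(t**3 + 1)/3.
Answer: -3*t*exp(t) + 3*exp(t) + 2*log(t**3 + 1)/3.


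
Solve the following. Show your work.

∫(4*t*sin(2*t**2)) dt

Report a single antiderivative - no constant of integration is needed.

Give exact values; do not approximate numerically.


Step 1. Substitute u = t**2, turning ∫(4*t*sin(2*t**2)) dt into ∫(2*sin(2*u)) du: now ∫(2*sin(2*u)) du.
Step 2. Evaluate the standard form: now -cos(2*u).
Step 3. Substitute back u = t**2: now -cos(2*t**2).
Answer: -cos(2*t**2).


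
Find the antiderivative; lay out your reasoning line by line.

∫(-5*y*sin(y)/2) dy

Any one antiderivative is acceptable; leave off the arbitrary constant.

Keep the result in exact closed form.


Step 1. Integrate ∫(-5*y*sin(y)/2) dy by parts with u = y, dv = (-5*sin(y)/2) dy, so v = 5*cos(y)/2: now 5*y*cos(y)/2 + ∫(-5*cos(y)/2) dy.
Step 2. Evaluate the standard form: now 5*y*cos(y)/2 - 5*sin(y)/2.
Answer: 5*y*cos(y)/2 - 5*sin(y)/2.


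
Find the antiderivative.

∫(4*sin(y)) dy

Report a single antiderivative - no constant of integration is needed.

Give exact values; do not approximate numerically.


Answer: -4*cos(y).


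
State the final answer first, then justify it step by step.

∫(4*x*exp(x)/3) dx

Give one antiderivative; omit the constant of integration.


The answer is 4*x*exp(x)/3 - 4*exp(x)/3.
Step 1. Integrate ∫(4*x*exp(x)/3) dx by parts with u = x, dv = (4*exp(x)/3) dx, so v = 4*exp(x)/3: now 4*x*exp(x)/3 + ∫(-4*exp(x)/3) dx.
Step 2. Evaluate the standard form: now 4*x*exp(x)/3 - 4*exp(x)/3.
Answer: 4*x*exp(x)/3 - 4*exp(x)/3.


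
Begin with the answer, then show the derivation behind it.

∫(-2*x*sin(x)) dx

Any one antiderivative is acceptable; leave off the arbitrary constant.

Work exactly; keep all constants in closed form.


The answer is 2*x*cos(x) - 2*sin(x).
Step 1. Integrate ∫(-2*x*sin(x)) dx by parts with u = x, dv = (-2*sin(x)) dx, so v = 2*cos(x): now 2*x*cos(x) + ∫(-2*cos(x)) dx.
Step 2. Evaluate the standard form: now 2*x*cos(x) - 2*sin(x).
Answer: 2*x*cos(x) - 2*sin(x).


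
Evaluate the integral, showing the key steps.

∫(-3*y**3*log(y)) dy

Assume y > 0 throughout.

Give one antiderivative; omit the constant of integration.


Step 1. Integrate ∫(-3*y**3*log(y)) dy by parts with u = log(y), dv = (-3*y**3) dy, so v = -3*y**4/4 [assuming y > 0]: now -3*y**4*log(y)/4 + ∫(3*y**3/4) dy.
Step 2. Evaluate the standard form: now -3*y**4*log(y)/4 + 3*y**4/16.
Answer: -3*y**4*log(y)/4 + 3*y**4/16.


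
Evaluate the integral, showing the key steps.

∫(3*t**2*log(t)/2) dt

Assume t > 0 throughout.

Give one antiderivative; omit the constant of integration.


Step 1. Integrate ∫(3*t**2*log(t)/2) dt by parts with u = log(t), dv = (3*t**2/2) dt, so v = t**3/2 [assuming t > 0]: now t**3*log(t)/2 + ∫(-t**2/2) dt.
Step 2. Evaluate the standard form: now t**3*log(t)/2 - t**3/6.
Answer: t**3*log(t)/2 - t**3/6.


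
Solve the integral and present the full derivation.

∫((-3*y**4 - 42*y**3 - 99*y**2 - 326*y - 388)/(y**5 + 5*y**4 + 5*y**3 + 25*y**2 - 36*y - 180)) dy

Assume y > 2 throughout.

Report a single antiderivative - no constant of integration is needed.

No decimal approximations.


Step 1. Decompose ∫((-3*y**4 - 42*y**3 - 99*y**2 - 326*y - 388)/(y**5 + 5*y**4 + 5*y**3 + 25*y**2 - 36*y - 180)) dy by partial fractions, (-3*y**4 - 42*y**3 - 99*y**2 - 326*y - 388)/(y**5 + 5*y**4 + 5*y**3 + 25*y**2 - 36*y - 180) = -4/(y**2 + 9) + 3/(y + 5) - 1/(y + 2) - 5/(y - 2): now ∫(-5/(y - 2)) dy + ∫(-1/(y + 2)) dy + ∫(3/(y + 5)) dy + ∫(-4/(y**2 + 9)) dy.
Step 2. Evaluate the standard form [assuming y > 2]: now -5*log(y - 2) + ∫(-1/(y + 2)) dy + ∫(3/(y + 5)) dy + ∫(-4/(y**2 + 9)) dy.
Step 3. Evaluate the standard form [assuming y > -5]: now -5*log(y - 2) + 3*log(y + 5) + ∫(-1/(y + 2)) dy + ∫(-4/(y**2 + 9)) dy.
Step 4. Evaluate the standard form [assuming y > -2]: now -5*log(y - 2) - log(y + 2) + 3*log(y + 5) + ∫(-4/(y**2 + 9)) dy.
Step 5. Evaluate the standard form: now -5*log(y - 2) - log(y + 2) + 3*log(y + 5) - 4*atan(y/3)/3.
Answer: -5*log(y - 2) - log(y + 2) + 3*log(y + 5) - 4*atan(y/3)/3.


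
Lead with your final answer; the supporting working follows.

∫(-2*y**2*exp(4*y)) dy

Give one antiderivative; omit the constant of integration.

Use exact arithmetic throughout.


The answer is -y**2*exp(4*y)/2 + y*exp(4*y)/4 - exp(4*y)/16.
Step 1. Integrate ∫(-2*y**2*exp(4*y)) dy by parts with u = y**2, dv = (-2*exp(4*y)) dy, so v = -exp(4*y)/2: now -y**2*exp(4*y)/2 + ∫(y*exp(4*y)) dy.
Step 2. Integrate ∫(y*exp(4*y)) dy by parts with u = y, dv = (exp(4*y)) dy, so v = exp(4*y)/4: now -y**2*exp(4*y)/2 + y*exp(4*y)/4 + ∫(-exp(4*y)/4) dy.
Step 3. Evaluate the standard form: now -y**2*exp(4*y)/2 + y*exp(4*y)/4 - exp(4*y)/16.
Answer: -y**2*exp(4*y)/2 + y*exp(4*y)/4 - exp(4*y)/16.


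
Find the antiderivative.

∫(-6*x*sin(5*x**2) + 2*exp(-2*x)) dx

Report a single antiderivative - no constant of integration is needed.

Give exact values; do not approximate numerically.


Answer: 3*cos(5*x**2)/5 - exp(-2*x).


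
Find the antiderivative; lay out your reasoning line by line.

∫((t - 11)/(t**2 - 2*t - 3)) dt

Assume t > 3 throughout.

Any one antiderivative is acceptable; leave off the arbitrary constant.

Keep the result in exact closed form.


Step 1. Decompose ∫((t - 11)/(t**2 - 2*t - 3)) dt by partial fractions, (t - 11)/(t**2 - 2*t - 3) = 3/(t + 1) - 2/(t - 3): now ∫(-2/(t - 3)) dt + ∫(3/(t + 1)) dt.
Step 2. Evaluate the standard form [assuming t > 3]: now -2*log(t - 3) + ∫(3/(t + 1)) dt.
Step 3. Evaluate the standard form [assuming t > -1]: now -2*log(t - 3) + 3*log(t + 1).
Answer: -2*log(t - 3) + 3*log(t + 1).


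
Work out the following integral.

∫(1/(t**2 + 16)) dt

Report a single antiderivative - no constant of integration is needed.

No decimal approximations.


Answer: atan(t/4)/4.


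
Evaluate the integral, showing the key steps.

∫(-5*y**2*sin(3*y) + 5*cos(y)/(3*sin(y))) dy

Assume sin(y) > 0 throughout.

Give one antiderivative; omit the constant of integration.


Step 1. Rewrite: now ∫(-5*y**2*sin(3*y)) dy + ∫(5*cos(y)/(3*sin(y))) dy.
Step 2. Substitute u = sin(y), turning ∫(5*cos(y)/(3*sin(y))) dy into ∫(5/(3*u)) du: now ∫(5/(3*u)) du + ∫(-5*y**2*sin(3*y)) dy.
Step 3. Evaluate the standard form [assuming u > 0]: now 5*log(u)/3 + ∫(-5*y**2*sin(3*y)) dy.
Step 4. Substitute back u = sin(y): now 5*log(sin(y))/3 + ∫(-5*y**2*sin(3*y)) dy.
Step 5. Integrate ∫(-5*y**2*sin(3*y)) dy by parts with u = y**2, dv = (-5*sin(3*y)) dy, so v = 5*cos(3*y)/3: now 5*y**2*cos(3*y)/3 + 5*log(sin(y))/3 + ∫(-10*y*cos(3*y)/3) dy.
Step 6. Integrate ∫(-10*y*cos(3*y)/3) dy by parts with u = y, dv = (-10*cos(3*y)/3) dy, so v = -10*sin(3*y)/9: now 5*y**2*cos(3*y)/3 - 10*y*sin(3*y)/9 + 5*log(sin(y))/3 + ∫(10*sin(3*y)/9) dy.
Step 7. Evaluate the standard form: now 5*y**2*cos(3*y)/3 - 10*y*sin(3*y)/9 + 5*log(sin(y))/3 - 10*cos(3*y)/27.
Answer: 5*y**2*cos(3*y)/3 - 10*y*sin(3*y)/9 + 5*log(sin(y))/3 - 10*cos(3*y)/27.


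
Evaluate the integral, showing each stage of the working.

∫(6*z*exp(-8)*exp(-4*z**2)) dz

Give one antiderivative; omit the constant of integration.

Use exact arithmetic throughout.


Step 1. Substitute u = z**2 + 2, turning ∫(6*z*exp(-8)*exp(-4*z**2)) dz into ∫(3*exp(-4*u)) du: now ∫(3*exp(-4*u)) du.
Step 2. Evaluate the standard form: now -3*exp(-4*u)/4.
Step 3. Substitute back u = z**2 + 2: now -3*exp(-4*z**2 - 8)/4.
Answer: -3*exp(-4*z**2 - 8)/4.


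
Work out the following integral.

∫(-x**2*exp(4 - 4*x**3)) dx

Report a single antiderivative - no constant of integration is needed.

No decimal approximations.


Answer: exp(4 - 4*x**3)/12.


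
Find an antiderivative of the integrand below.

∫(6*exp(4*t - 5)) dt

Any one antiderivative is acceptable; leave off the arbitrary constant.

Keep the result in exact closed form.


Answer: 3*exp(4*t - 5)/2.


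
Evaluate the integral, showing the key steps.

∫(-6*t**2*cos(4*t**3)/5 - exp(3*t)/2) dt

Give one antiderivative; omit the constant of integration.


Step 1. Rewrite: now ∫(-6*t**2*cos(4*t**3)/5) dt + ∫(-exp(3*t)/2) dt.
Step 2. Substitute u = t**3, turning ∫(-6*t**2*cos(4*t**3)/5) dt into ∫(-2*cos(4*u)/5) du: now ∫(-exp(3*t)/2) dt + ∫(-2*cos(4*u)/5) du.
Step 3. Evaluate the standard form: now -sin(4*u)/10 + ∫(-exp(3*t)/2) dt.
Step 4. Substitute back u = t**3: now -sin(4*t**3)/10 + ∫(-exp(3*t)/2) dt.
Step 5. Evaluate the standard form: now -exp(3*t)/6 - sin(4*t**3)/10.
Answer: -exp(3*t)/6 - sin(4*t**3)/10.


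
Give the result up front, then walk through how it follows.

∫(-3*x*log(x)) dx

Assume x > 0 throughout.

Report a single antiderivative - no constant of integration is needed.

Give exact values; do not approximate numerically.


The answer is -3*x**2*log(x)/2 + 3*x**2/4.
Step 1. Integrate ∫(-3*x*log(x)) dx by parts with u = log(x), dv = (-3*x) dx, so v = -3*x**2/2 [assuming x > 0]: now -3*x**2*log(x)/2 + ∫(3*x/2) dx.
Step 2. Evaluate the standard form: now -3*x**2*log(x)/2 + 3*x**2/4.
Answer: -3*x**2*log(x)/2 + 3*x**2/4.


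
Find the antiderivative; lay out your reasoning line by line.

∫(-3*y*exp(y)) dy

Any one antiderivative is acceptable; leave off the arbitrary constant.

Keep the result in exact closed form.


Step 1. Integrate ∫(-3*y*exp(y)) dy by parts with u = y, dv = (-3*exp(y)) dy, so v = -3*exp(y): now -3*y*exp(y) + ∫(3*exp(y)) dy.
Step 2. Evaluate the standard form: now -3*y*exp(y) + 3*exp(y).
Answer: -3*y*exp(y) + 3*exp(y).


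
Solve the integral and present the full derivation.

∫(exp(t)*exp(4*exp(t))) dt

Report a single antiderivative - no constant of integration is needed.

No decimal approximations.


Step 1. Substitute u = exp(t), turning ∫(exp(t)*exp(4*exp(t))) dt into ∫(exp(4*u)) du: now ∫(exp(4*u)) du.
Step 2. Evaluate the standard form: now exp(4*u)/4.
Step 3. Substitute back u = exp(t): now exp(4*exp(t))/4.
Answer: exp(4*exp(t))/4.


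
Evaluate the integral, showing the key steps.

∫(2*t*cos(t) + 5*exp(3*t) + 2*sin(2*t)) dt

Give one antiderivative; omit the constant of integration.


Step 1. Rewrite: now ∫(2*t*cos(t)) dt + ∫(5*exp(3*t)) dt + ∫(2*sin(2*t)) dt.
Step 2. Evaluate the standard form: now -cos(2*t) + ∫(2*t*cos(t)) dt + ∫(5*exp(3*t)) dt.
Step 3. Integrate ∫(2*t*cos(t)) dt by parts with u = t, dv = (2*cos(t)) dt, so v = 2*sin(t): now 2*t*sin(t) - cos(2*t) + ∫(5*exp(3*t)) dt + ∫(-2*sin(t)) dt.
Step 4. Evaluate the standard form: now 2*t*sin(t) + 2*cos(t) - cos(2*t) + ∫(5*exp(3*t)) dt.
Step 5. Evaluate the standard form: now 2*t*sin(t) + 5*exp(3*t)/3 + 2*cos(t) - cos(2*t).
Answer: 2*t*sin(t) + 5*exp(3*t)/3 + 2*cos(t) - cos(2*t).


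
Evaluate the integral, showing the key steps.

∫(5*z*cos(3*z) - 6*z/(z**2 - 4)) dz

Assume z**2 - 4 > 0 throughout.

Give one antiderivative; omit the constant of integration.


Step 1. Rewrite: now ∫(-6*z/(z**2 - 4)) dz + ∫(5*z*cos(3*z)) dz.
Step 2. Integrate ∫(5*z*cos(3*z)) dz by parts with u = z, dv = (5*cos(3*z)) dz, so v = 5*sin(3*z)/3: now 5*z*sin(3*z)/3 + ∫(-6*z/(z**2 - 4)) dz + ∫(-5*sin(3*z)/3) dz.
Step 3. Evaluate the standard form: now 5*z*sin(3*z)/3 + 5*cos(3*z)/9 + ∫(-6*z/(z**2 - 4)) dz.
Step 4. Substitute u = z**2 - 4, turning ∫(-6*z/(z**2 - 4)) dz into ∫(-3/u) du: now 5*z*sin(3*z)/3 + 5*cos(3*z)/9 + ∫(-3/u) du.
Step 5. Evaluate the standard form [assuming u > 0]: now 5*z*sin(3*z)/3 - 3*log(u) + 5*cos(3*z)/9.
Step 6. Substitute back u = z**2 - 4: now 5*z*sin(3*z)/3 - 3*log(z**2 - 4) + 5*cos(3*z)/9.
Answer: 5*z*sin(3*z)/3 - 3*log(z**2 - 4) + 5*cos(3*z)/9.


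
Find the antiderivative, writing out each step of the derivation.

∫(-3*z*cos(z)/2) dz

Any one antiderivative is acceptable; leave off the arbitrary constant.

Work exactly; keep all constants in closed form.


Step 1. Integrate ∫(-3*z*cos(z)/2) dz by parts with u = z, dv = (-3*cos(z)/2) dz, so v = -3*sin(z)/2: now -3*z*sin(z)/2 + ∫(3*sin(z)/2) dz.
Step 2. Evaluate the standard form: now -3*z*sin(z)/2 - 3*cos(z)/2.
Answer: -3*z*sin(z)/2 - 3*cos(z)/2.


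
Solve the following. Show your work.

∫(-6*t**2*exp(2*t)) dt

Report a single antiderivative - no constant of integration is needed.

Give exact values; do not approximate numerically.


Step 1. Integrate ∫(-6*t**2*exp(2*t)) dt by parts with u = t**2, dv = (-6*exp(2*t)) dt, so v = -3*exp(2*t): now -3*t**2*exp(2*t) + ∫(6*t*exp(2*t)) dt.
Step 2. Integrate ∫(6*t*exp(2*t)) dt by parts with u = t, dv = (6*exp(2*t)) dt, so v = 3*exp(2*t): now -3*t**2*exp(2*t) + 3*t*exp(2*t) + ∫(-3*exp(2*t)) dt.
Step 3. Evaluate the standard form: now -3*t**2*exp(2*t) + 3*t*exp(2*t) - 3*exp(2*t)/2.
Answer: -3*t**2*exp(2*t) + 3*t*exp(2*t) - 3*exp(2*t)/2.
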